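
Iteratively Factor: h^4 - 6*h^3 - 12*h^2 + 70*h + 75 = (h - 5)*(h^3 - h^2 - 17*h - 15) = (h - 5)*(h + 3)*(h^2 - 4*h - 5) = (h - 5)*(h + 1)*(h + 3)*(h - 5)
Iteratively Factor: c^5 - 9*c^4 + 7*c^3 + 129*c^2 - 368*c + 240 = (c - 3)*(c^4 - 6*c^3 - 11*c^2 + 96*c - 80) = (c - 5)*(c - 3)*(c^3 - c^2 - 16*c + 16) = (c - 5)*(c - 3)*(c - 1)*(c^2 - 16) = (c - 5)*(c - 3)*(c - 1)*(c + 4)*(c - 4)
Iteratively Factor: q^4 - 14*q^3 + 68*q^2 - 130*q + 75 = (q - 5)*(q^3 - 9*q^2 + 23*q - 15) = (q - 5)*(q - 1)*(q^2 - 8*q + 15) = (q - 5)^2*(q - 1)*(q - 3)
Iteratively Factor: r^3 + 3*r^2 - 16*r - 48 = (r + 3)*(r^2 - 16) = (r - 4)*(r + 3)*(r + 4)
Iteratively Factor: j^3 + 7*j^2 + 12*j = (j)*(j^2 + 7*j + 12) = j*(j + 3)*(j + 4)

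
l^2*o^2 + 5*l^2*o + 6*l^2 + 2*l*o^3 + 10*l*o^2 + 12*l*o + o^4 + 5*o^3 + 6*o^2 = (l + o)^2*(o + 2)*(o + 3)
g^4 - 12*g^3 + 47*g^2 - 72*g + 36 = (g - 6)*(g - 3)*(g - 2)*(g - 1)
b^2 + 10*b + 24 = (b + 4)*(b + 6)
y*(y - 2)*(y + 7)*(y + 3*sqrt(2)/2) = y^4 + 3*sqrt(2)*y^3/2 + 5*y^3 - 14*y^2 + 15*sqrt(2)*y^2/2 - 21*sqrt(2)*y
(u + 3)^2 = u^2 + 6*u + 9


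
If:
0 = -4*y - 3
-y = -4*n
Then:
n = -3/16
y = -3/4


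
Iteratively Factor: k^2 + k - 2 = (k - 1)*(k + 2)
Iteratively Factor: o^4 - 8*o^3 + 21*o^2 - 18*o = (o - 3)*(o^3 - 5*o^2 + 6*o) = o*(o - 3)*(o^2 - 5*o + 6) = o*(o - 3)*(o - 2)*(o - 3)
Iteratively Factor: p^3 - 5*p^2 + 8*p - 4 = (p - 2)*(p^2 - 3*p + 2) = (p - 2)*(p - 1)*(p - 2)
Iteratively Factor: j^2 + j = (j + 1)*(j)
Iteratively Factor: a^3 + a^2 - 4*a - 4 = (a - 2)*(a^2 + 3*a + 2) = (a - 2)*(a + 1)*(a + 2)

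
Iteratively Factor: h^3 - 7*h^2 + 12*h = (h - 4)*(h^2 - 3*h) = (h - 4)*(h - 3)*(h)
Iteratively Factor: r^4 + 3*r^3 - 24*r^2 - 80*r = (r + 4)*(r^3 - r^2 - 20*r) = (r - 5)*(r + 4)*(r^2 + 4*r) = (r - 5)*(r + 4)^2*(r)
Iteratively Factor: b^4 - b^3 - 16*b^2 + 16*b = (b - 1)*(b^3 - 16*b) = b*(b - 1)*(b^2 - 16) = b*(b - 1)*(b + 4)*(b - 4)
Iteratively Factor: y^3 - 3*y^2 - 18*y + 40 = (y - 2)*(y^2 - y - 20) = (y - 5)*(y - 2)*(y + 4)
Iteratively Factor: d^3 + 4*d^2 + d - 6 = (d - 1)*(d^2 + 5*d + 6) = (d - 1)*(d + 3)*(d + 2)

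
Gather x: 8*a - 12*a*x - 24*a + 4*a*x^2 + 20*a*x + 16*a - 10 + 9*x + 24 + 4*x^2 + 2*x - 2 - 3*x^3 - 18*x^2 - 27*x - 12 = -3*x^3 + x^2*(4*a - 14) + x*(8*a - 16)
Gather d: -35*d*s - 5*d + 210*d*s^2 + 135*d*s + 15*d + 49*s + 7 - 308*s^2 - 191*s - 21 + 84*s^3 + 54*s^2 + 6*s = d*(210*s^2 + 100*s + 10) + 84*s^3 - 254*s^2 - 136*s - 14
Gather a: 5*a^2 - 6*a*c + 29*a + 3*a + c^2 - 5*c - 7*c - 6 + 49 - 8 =5*a^2 + a*(32 - 6*c) + c^2 - 12*c + 35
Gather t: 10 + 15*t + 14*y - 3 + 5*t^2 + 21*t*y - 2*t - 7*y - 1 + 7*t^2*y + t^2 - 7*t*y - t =t^2*(7*y + 6) + t*(14*y + 12) + 7*y + 6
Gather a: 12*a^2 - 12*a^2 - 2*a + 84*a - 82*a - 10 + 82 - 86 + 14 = 0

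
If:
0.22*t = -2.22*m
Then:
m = -0.0990990990990991*t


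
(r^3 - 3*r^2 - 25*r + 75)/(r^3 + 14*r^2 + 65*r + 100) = (r^2 - 8*r + 15)/(r^2 + 9*r + 20)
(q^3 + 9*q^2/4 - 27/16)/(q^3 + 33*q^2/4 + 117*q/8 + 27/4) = (8*q^2 + 6*q - 9)/(2*(4*q^2 + 27*q + 18))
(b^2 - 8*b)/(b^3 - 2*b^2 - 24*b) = (8 - b)/(-b^2 + 2*b + 24)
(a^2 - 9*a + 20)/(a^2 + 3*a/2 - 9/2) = 2*(a^2 - 9*a + 20)/(2*a^2 + 3*a - 9)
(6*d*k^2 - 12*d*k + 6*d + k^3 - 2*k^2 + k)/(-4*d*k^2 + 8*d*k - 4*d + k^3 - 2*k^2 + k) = (-6*d - k)/(4*d - k)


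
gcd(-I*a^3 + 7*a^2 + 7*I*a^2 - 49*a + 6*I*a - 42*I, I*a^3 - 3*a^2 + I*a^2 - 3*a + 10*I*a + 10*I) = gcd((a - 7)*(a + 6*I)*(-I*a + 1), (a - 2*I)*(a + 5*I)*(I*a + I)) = 1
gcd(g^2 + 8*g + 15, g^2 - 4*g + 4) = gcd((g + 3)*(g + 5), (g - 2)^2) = 1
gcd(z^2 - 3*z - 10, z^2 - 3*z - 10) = z^2 - 3*z - 10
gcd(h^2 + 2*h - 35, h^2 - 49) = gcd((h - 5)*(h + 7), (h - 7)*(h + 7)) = h + 7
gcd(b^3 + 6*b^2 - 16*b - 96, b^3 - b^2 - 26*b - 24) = b + 4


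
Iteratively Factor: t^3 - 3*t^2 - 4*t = (t + 1)*(t^2 - 4*t) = t*(t + 1)*(t - 4)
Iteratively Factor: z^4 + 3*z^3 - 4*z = (z)*(z^3 + 3*z^2 - 4) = z*(z + 2)*(z^2 + z - 2) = z*(z - 1)*(z + 2)*(z + 2)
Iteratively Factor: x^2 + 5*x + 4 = (x + 4)*(x + 1)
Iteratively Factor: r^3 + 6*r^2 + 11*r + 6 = (r + 2)*(r^2 + 4*r + 3) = (r + 1)*(r + 2)*(r + 3)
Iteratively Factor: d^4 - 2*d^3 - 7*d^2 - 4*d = (d + 1)*(d^3 - 3*d^2 - 4*d) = (d + 1)^2*(d^2 - 4*d) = (d - 4)*(d + 1)^2*(d)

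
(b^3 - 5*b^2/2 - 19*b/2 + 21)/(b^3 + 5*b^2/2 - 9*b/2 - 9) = (2*b - 7)/(2*b + 3)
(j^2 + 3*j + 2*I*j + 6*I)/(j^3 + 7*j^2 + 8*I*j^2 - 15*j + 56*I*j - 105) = (j^2 + j*(3 + 2*I) + 6*I)/(j^3 + j^2*(7 + 8*I) + j*(-15 + 56*I) - 105)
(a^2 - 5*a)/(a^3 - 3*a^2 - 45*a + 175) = a/(a^2 + 2*a - 35)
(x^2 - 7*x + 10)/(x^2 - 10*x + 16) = (x - 5)/(x - 8)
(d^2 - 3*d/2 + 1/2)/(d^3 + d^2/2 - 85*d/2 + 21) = (d - 1)/(d^2 + d - 42)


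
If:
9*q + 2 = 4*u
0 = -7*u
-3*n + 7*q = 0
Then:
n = -14/27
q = -2/9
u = 0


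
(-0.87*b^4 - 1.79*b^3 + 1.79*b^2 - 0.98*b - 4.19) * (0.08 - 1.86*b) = 1.6182*b^5 + 3.2598*b^4 - 3.4726*b^3 + 1.966*b^2 + 7.715*b - 0.3352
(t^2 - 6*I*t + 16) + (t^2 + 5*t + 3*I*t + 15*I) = 2*t^2 + 5*t - 3*I*t + 16 + 15*I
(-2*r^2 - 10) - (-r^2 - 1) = -r^2 - 9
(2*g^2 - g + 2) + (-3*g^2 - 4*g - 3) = -g^2 - 5*g - 1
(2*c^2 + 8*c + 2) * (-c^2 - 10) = -2*c^4 - 8*c^3 - 22*c^2 - 80*c - 20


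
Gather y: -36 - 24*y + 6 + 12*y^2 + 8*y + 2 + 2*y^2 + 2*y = 14*y^2 - 14*y - 28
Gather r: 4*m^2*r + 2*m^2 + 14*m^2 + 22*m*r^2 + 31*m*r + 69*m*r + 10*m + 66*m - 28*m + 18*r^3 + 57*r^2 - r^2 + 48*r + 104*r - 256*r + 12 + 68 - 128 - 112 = 16*m^2 + 48*m + 18*r^3 + r^2*(22*m + 56) + r*(4*m^2 + 100*m - 104) - 160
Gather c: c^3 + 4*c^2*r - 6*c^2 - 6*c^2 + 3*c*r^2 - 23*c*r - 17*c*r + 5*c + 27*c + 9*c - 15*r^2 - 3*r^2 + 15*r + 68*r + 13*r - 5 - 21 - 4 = c^3 + c^2*(4*r - 12) + c*(3*r^2 - 40*r + 41) - 18*r^2 + 96*r - 30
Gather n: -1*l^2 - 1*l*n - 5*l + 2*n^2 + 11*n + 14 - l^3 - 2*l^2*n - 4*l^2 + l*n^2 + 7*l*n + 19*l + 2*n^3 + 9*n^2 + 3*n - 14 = -l^3 - 5*l^2 + 14*l + 2*n^3 + n^2*(l + 11) + n*(-2*l^2 + 6*l + 14)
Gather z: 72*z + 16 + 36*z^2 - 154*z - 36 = 36*z^2 - 82*z - 20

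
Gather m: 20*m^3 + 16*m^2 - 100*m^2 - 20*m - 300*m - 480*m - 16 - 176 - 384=20*m^3 - 84*m^2 - 800*m - 576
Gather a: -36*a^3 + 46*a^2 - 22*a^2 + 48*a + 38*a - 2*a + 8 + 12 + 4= -36*a^3 + 24*a^2 + 84*a + 24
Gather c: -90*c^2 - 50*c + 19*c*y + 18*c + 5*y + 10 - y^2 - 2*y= -90*c^2 + c*(19*y - 32) - y^2 + 3*y + 10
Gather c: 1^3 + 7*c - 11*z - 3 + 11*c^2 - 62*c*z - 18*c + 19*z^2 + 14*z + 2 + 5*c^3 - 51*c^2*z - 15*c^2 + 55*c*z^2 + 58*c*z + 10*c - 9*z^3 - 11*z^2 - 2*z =5*c^3 + c^2*(-51*z - 4) + c*(55*z^2 - 4*z - 1) - 9*z^3 + 8*z^2 + z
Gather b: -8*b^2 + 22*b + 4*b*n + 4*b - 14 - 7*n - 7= -8*b^2 + b*(4*n + 26) - 7*n - 21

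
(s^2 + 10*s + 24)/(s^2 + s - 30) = (s + 4)/(s - 5)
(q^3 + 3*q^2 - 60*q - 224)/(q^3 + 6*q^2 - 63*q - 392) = (q + 4)/(q + 7)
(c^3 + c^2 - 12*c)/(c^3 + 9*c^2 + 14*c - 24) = c*(c - 3)/(c^2 + 5*c - 6)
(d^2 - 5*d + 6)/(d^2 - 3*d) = (d - 2)/d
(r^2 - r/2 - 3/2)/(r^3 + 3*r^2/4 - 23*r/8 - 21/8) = 4*(2*r - 3)/(8*r^2 - 2*r - 21)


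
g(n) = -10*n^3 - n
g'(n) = -30*n^2 - 1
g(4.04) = -663.43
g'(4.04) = -490.65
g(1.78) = -58.18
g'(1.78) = -96.05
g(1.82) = -62.11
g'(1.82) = -100.37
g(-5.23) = 1435.79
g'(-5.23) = -821.59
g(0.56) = -2.32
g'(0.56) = -10.41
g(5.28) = -1477.26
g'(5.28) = -837.35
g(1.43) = -30.67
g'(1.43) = -62.35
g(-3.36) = 382.69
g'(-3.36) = -339.69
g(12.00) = -17292.00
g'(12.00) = -4321.00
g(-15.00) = 33765.00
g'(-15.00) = -6751.00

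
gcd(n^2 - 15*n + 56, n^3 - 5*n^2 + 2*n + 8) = 1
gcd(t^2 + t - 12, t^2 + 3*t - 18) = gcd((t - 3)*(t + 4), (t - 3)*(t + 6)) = t - 3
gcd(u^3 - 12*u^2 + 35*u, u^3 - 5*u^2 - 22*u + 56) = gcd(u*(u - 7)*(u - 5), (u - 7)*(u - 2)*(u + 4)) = u - 7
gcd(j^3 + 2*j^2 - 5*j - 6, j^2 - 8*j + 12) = j - 2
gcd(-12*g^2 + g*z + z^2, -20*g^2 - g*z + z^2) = 4*g + z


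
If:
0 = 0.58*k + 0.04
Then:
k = -0.07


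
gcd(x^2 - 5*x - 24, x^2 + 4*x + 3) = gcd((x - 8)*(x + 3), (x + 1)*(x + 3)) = x + 3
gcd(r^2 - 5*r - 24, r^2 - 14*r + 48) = r - 8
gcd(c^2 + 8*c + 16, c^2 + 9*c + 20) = c + 4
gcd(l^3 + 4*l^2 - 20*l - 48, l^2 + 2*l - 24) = l^2 + 2*l - 24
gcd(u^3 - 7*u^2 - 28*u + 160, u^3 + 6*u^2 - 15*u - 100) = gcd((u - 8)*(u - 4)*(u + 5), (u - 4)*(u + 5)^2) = u^2 + u - 20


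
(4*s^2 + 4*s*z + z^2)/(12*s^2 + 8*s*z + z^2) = (2*s + z)/(6*s + z)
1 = 1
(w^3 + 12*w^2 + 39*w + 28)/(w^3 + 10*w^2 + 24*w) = (w^2 + 8*w + 7)/(w*(w + 6))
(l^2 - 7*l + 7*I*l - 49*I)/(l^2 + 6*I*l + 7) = (l - 7)/(l - I)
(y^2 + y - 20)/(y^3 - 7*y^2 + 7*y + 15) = (y^2 + y - 20)/(y^3 - 7*y^2 + 7*y + 15)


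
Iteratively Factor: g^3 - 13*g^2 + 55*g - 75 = (g - 5)*(g^2 - 8*g + 15) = (g - 5)^2*(g - 3)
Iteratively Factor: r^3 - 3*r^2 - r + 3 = (r + 1)*(r^2 - 4*r + 3) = (r - 1)*(r + 1)*(r - 3)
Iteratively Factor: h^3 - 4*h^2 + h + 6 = (h + 1)*(h^2 - 5*h + 6) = (h - 2)*(h + 1)*(h - 3)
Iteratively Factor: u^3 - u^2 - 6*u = (u + 2)*(u^2 - 3*u) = u*(u + 2)*(u - 3)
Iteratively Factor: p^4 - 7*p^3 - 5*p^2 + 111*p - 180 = (p - 3)*(p^3 - 4*p^2 - 17*p + 60) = (p - 3)*(p + 4)*(p^2 - 8*p + 15) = (p - 3)^2*(p + 4)*(p - 5)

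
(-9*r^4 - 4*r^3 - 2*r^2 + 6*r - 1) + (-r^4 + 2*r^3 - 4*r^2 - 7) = -10*r^4 - 2*r^3 - 6*r^2 + 6*r - 8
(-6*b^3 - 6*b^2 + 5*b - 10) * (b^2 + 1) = -6*b^5 - 6*b^4 - b^3 - 16*b^2 + 5*b - 10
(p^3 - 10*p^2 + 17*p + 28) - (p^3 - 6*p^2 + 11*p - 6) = -4*p^2 + 6*p + 34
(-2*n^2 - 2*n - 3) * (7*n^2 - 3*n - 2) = -14*n^4 - 8*n^3 - 11*n^2 + 13*n + 6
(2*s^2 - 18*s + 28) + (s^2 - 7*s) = 3*s^2 - 25*s + 28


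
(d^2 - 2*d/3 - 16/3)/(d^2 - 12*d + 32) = (3*d^2 - 2*d - 16)/(3*(d^2 - 12*d + 32))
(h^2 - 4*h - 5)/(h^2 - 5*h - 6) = (h - 5)/(h - 6)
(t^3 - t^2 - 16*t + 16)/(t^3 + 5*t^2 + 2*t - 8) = (t - 4)/(t + 2)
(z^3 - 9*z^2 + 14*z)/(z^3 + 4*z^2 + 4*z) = (z^2 - 9*z + 14)/(z^2 + 4*z + 4)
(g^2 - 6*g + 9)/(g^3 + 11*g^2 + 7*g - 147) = (g - 3)/(g^2 + 14*g + 49)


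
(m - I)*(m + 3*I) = m^2 + 2*I*m + 3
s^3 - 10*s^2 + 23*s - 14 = (s - 7)*(s - 2)*(s - 1)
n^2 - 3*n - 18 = (n - 6)*(n + 3)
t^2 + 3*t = t*(t + 3)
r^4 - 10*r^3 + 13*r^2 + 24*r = r*(r - 8)*(r - 3)*(r + 1)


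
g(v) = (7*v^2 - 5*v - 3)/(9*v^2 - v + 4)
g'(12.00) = 0.00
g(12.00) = 0.73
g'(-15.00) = 0.00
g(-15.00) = 0.81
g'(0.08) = -0.88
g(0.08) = -0.84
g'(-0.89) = -0.63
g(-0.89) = 0.58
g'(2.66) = 0.13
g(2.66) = 0.51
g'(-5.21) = 0.01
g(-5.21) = 0.84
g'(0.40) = 1.07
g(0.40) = -0.77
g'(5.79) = 0.02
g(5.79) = 0.68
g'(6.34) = 0.02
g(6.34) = 0.69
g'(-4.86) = 0.01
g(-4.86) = 0.84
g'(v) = (1 - 18*v)*(7*v^2 - 5*v - 3)/(9*v^2 - v + 4)^2 + (14*v - 5)/(9*v^2 - v + 4)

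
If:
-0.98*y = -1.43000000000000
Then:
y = 1.46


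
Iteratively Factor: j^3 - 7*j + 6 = (j + 3)*(j^2 - 3*j + 2) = (j - 1)*(j + 3)*(j - 2)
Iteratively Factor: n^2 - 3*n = (n)*(n - 3)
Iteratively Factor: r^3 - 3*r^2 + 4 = (r + 1)*(r^2 - 4*r + 4) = (r - 2)*(r + 1)*(r - 2)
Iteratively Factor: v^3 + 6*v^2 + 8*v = (v)*(v^2 + 6*v + 8) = v*(v + 4)*(v + 2)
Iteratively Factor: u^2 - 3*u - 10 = (u - 5)*(u + 2)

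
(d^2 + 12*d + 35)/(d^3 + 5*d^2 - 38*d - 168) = (d + 5)/(d^2 - 2*d - 24)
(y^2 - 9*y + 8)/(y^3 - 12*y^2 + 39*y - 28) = (y - 8)/(y^2 - 11*y + 28)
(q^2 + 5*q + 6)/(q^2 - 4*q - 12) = (q + 3)/(q - 6)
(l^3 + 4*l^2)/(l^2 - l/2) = 2*l*(l + 4)/(2*l - 1)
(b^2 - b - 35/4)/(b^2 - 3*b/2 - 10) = (b - 7/2)/(b - 4)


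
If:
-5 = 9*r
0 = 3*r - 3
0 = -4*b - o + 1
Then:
No Solution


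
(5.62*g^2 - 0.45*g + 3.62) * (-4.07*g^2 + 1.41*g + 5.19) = -22.8734*g^4 + 9.7557*g^3 + 13.7999*g^2 + 2.7687*g + 18.7878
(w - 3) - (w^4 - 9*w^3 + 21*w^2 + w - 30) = -w^4 + 9*w^3 - 21*w^2 + 27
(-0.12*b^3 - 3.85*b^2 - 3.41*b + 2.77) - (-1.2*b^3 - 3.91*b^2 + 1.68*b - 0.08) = 1.08*b^3 + 0.0600000000000001*b^2 - 5.09*b + 2.85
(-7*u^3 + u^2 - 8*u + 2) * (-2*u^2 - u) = 14*u^5 + 5*u^4 + 15*u^3 + 4*u^2 - 2*u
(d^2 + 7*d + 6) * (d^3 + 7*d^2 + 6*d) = d^5 + 14*d^4 + 61*d^3 + 84*d^2 + 36*d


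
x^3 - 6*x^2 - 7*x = x*(x - 7)*(x + 1)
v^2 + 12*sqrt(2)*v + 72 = (v + 6*sqrt(2))^2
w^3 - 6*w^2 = w^2*(w - 6)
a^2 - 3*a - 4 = (a - 4)*(a + 1)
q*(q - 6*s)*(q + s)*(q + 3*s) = q^4 - 2*q^3*s - 21*q^2*s^2 - 18*q*s^3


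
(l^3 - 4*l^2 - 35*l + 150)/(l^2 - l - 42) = (l^2 - 10*l + 25)/(l - 7)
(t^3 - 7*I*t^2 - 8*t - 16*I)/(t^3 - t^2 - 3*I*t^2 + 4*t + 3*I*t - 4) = (t - 4*I)/(t - 1)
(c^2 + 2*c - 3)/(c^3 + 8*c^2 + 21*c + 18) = (c - 1)/(c^2 + 5*c + 6)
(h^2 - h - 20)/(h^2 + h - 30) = (h + 4)/(h + 6)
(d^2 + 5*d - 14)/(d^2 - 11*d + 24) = (d^2 + 5*d - 14)/(d^2 - 11*d + 24)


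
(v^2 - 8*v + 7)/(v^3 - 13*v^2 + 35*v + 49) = (v - 1)/(v^2 - 6*v - 7)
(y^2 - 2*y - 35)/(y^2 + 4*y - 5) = (y - 7)/(y - 1)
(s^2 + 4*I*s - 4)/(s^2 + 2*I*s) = (s + 2*I)/s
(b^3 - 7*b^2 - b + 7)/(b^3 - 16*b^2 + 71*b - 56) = (b + 1)/(b - 8)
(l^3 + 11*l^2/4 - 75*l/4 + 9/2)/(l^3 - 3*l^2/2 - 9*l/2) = (4*l^2 + 23*l - 6)/(2*l*(2*l + 3))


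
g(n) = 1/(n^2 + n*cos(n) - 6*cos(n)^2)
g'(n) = (n*sin(n) - 2*n - 12*sin(n)*cos(n) - cos(n))/(n^2 + n*cos(n) - 6*cos(n)^2)^2 = (n*sin(n) - 2*n - 6*sin(2*n) - cos(n))/(n^2 + n*cos(n) - 6*cos(n)^2)^2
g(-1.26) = 1.56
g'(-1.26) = 16.81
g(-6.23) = 0.04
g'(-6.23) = 0.01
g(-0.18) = -0.17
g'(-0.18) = 0.04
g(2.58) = 5.74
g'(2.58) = 81.34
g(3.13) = 1.50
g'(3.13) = -11.40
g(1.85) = 0.41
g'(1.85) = 0.25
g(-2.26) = 0.24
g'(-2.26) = 0.06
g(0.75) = -0.48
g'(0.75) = -1.75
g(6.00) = 0.03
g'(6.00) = -0.00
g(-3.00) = 0.16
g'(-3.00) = 0.15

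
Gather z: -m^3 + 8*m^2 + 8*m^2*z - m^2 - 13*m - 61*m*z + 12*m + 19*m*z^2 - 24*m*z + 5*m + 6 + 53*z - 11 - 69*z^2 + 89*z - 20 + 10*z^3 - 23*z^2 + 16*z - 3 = -m^3 + 7*m^2 + 4*m + 10*z^3 + z^2*(19*m - 92) + z*(8*m^2 - 85*m + 158) - 28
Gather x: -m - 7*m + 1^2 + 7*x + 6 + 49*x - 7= -8*m + 56*x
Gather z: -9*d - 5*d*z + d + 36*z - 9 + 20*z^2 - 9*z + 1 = -8*d + 20*z^2 + z*(27 - 5*d) - 8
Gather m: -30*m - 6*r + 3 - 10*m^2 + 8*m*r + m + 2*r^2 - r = -10*m^2 + m*(8*r - 29) + 2*r^2 - 7*r + 3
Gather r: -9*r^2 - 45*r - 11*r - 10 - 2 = -9*r^2 - 56*r - 12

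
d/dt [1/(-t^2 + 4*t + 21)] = 2*(t - 2)/(-t^2 + 4*t + 21)^2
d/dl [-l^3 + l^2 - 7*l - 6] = -3*l^2 + 2*l - 7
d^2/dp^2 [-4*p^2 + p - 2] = -8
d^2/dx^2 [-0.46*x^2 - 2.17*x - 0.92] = -0.920000000000000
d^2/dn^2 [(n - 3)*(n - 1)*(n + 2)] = 6*n - 4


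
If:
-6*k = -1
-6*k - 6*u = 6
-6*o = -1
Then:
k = 1/6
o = 1/6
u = -7/6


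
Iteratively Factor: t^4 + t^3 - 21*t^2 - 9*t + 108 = (t + 4)*(t^3 - 3*t^2 - 9*t + 27) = (t - 3)*(t + 4)*(t^2 - 9) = (t - 3)^2*(t + 4)*(t + 3)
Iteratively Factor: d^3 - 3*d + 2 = (d + 2)*(d^2 - 2*d + 1) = (d - 1)*(d + 2)*(d - 1)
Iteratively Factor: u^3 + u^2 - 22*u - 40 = (u + 4)*(u^2 - 3*u - 10) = (u + 2)*(u + 4)*(u - 5)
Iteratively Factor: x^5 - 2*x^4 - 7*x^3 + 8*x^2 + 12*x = (x)*(x^4 - 2*x^3 - 7*x^2 + 8*x + 12) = x*(x - 3)*(x^3 + x^2 - 4*x - 4) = x*(x - 3)*(x + 2)*(x^2 - x - 2) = x*(x - 3)*(x - 2)*(x + 2)*(x + 1)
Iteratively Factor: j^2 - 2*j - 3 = (j - 3)*(j + 1)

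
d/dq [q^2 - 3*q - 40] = 2*q - 3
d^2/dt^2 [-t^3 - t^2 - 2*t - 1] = -6*t - 2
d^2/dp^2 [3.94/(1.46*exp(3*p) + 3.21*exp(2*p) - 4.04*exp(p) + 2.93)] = ((-51.7716*exp(2*p) - 50.5896*exp(p) + 15.9176)*(1.46*exp(3*p) + 3.21*exp(2*p) - 4.04*exp(p) + 2.93) + 3.94*(4.38*exp(2*p) + 6.42*exp(p) - 4.04)*(8.76*exp(2*p) + 12.84*exp(p) - 8.08)*exp(p))*exp(p)/(1.46*exp(3*p) + 3.21*exp(2*p) - 4.04*exp(p) + 2.93)^3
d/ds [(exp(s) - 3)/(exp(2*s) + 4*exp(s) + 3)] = (-2*(exp(s) - 3)*(exp(s) + 2) + exp(2*s) + 4*exp(s) + 3)*exp(s)/(exp(2*s) + 4*exp(s) + 3)^2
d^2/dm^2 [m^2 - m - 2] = 2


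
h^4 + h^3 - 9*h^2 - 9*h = h*(h - 3)*(h + 1)*(h + 3)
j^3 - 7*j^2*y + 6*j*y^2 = j*(j - 6*y)*(j - y)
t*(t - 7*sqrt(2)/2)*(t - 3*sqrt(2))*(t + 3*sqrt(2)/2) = t^4 - 5*sqrt(2)*t^3 + 3*t^2/2 + 63*sqrt(2)*t/2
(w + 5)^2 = w^2 + 10*w + 25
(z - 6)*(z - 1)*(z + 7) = z^3 - 43*z + 42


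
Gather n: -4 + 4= 0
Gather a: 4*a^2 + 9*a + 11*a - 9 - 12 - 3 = 4*a^2 + 20*a - 24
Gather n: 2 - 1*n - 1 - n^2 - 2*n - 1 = -n^2 - 3*n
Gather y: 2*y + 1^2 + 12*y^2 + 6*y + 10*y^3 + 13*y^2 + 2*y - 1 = 10*y^3 + 25*y^2 + 10*y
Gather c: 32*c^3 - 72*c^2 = 32*c^3 - 72*c^2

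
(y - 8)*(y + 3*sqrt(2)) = y^2 - 8*y + 3*sqrt(2)*y - 24*sqrt(2)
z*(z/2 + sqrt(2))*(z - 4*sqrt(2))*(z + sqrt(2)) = z^4/2 - sqrt(2)*z^3/2 - 10*z^2 - 8*sqrt(2)*z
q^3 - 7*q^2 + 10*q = q*(q - 5)*(q - 2)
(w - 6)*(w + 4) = w^2 - 2*w - 24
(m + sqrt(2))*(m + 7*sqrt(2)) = m^2 + 8*sqrt(2)*m + 14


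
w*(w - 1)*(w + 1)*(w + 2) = w^4 + 2*w^3 - w^2 - 2*w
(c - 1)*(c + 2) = c^2 + c - 2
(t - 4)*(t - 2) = t^2 - 6*t + 8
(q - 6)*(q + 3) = q^2 - 3*q - 18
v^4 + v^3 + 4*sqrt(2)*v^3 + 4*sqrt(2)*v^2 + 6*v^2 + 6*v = v*(v + 3*sqrt(2))*(sqrt(2)*v/2 + 1)*(sqrt(2)*v + sqrt(2))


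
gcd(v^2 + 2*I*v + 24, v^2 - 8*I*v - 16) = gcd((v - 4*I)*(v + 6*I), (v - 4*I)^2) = v - 4*I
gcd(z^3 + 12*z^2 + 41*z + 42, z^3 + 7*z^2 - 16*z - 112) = z + 7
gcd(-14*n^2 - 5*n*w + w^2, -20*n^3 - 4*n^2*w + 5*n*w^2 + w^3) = 2*n + w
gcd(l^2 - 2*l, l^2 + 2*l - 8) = l - 2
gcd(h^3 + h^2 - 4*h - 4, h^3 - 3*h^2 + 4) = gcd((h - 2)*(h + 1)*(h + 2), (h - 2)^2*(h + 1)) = h^2 - h - 2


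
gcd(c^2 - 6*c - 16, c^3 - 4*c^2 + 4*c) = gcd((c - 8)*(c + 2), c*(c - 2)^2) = 1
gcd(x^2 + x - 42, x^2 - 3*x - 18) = x - 6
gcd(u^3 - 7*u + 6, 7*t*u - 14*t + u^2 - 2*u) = u - 2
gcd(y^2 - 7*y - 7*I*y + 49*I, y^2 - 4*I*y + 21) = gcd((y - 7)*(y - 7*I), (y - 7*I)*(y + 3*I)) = y - 7*I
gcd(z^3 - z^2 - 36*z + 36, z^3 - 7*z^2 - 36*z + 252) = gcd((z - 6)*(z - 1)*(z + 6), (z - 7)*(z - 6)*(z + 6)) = z^2 - 36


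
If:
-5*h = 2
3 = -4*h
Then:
No Solution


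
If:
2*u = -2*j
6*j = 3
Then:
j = 1/2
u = -1/2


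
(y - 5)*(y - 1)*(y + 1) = y^3 - 5*y^2 - y + 5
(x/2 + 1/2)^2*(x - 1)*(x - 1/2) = x^4/4 + x^3/8 - 3*x^2/8 - x/8 + 1/8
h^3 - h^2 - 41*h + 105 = (h - 5)*(h - 3)*(h + 7)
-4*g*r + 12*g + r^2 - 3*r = (-4*g + r)*(r - 3)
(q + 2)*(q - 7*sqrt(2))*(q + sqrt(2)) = q^3 - 6*sqrt(2)*q^2 + 2*q^2 - 12*sqrt(2)*q - 14*q - 28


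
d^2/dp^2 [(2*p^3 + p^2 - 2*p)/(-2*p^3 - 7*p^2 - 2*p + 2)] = 4*(12*p^6 + 24*p^5 + 24*p^4 + 20*p^3 + 15*p^2 + 30*p + 2)/(8*p^9 + 84*p^8 + 318*p^7 + 487*p^6 + 150*p^5 - 258*p^4 - 136*p^3 + 60*p^2 + 24*p - 8)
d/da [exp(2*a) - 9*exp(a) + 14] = (2*exp(a) - 9)*exp(a)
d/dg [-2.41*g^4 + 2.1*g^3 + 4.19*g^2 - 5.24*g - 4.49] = -9.64*g^3 + 6.3*g^2 + 8.38*g - 5.24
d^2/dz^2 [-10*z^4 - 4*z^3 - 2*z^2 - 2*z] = -120*z^2 - 24*z - 4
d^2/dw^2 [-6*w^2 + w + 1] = -12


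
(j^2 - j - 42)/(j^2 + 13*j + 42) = (j - 7)/(j + 7)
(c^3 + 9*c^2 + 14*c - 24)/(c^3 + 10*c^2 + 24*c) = (c - 1)/c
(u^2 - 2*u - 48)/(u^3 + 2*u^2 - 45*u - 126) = (u - 8)/(u^2 - 4*u - 21)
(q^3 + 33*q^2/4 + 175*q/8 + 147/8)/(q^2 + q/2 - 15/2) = (8*q^2 + 42*q + 49)/(4*(2*q - 5))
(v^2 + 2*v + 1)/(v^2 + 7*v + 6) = (v + 1)/(v + 6)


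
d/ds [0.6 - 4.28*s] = -4.28000000000000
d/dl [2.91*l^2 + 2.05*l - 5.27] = 5.82*l + 2.05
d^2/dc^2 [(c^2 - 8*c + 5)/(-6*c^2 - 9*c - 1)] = 4*(171*c^3 - 261*c^2 - 477*c - 224)/(216*c^6 + 972*c^5 + 1566*c^4 + 1053*c^3 + 261*c^2 + 27*c + 1)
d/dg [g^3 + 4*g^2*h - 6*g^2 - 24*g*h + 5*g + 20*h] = 3*g^2 + 8*g*h - 12*g - 24*h + 5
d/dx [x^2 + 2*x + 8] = 2*x + 2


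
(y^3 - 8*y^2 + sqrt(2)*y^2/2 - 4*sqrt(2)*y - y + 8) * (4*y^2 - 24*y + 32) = 4*y^5 - 56*y^4 + 2*sqrt(2)*y^4 - 28*sqrt(2)*y^3 + 220*y^3 - 200*y^2 + 112*sqrt(2)*y^2 - 224*y - 128*sqrt(2)*y + 256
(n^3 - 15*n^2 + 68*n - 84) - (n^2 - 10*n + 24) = n^3 - 16*n^2 + 78*n - 108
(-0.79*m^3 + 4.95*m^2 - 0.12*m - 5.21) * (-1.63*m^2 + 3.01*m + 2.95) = 1.2877*m^5 - 10.4464*m^4 + 12.7646*m^3 + 22.7336*m^2 - 16.0361*m - 15.3695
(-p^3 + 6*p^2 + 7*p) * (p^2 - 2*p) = -p^5 + 8*p^4 - 5*p^3 - 14*p^2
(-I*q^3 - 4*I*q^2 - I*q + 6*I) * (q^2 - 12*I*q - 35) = -I*q^5 - 12*q^4 - 4*I*q^4 - 48*q^3 + 34*I*q^3 - 12*q^2 + 146*I*q^2 + 72*q + 35*I*q - 210*I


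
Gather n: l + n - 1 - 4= l + n - 5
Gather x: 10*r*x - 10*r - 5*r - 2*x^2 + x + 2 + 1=-15*r - 2*x^2 + x*(10*r + 1) + 3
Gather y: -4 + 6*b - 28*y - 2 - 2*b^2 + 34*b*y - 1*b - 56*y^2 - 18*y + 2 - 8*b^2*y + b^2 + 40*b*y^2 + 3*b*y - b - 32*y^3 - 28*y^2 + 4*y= -b^2 + 4*b - 32*y^3 + y^2*(40*b - 84) + y*(-8*b^2 + 37*b - 42) - 4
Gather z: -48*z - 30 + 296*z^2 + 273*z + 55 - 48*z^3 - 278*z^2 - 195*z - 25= -48*z^3 + 18*z^2 + 30*z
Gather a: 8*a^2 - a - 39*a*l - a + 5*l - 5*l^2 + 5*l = 8*a^2 + a*(-39*l - 2) - 5*l^2 + 10*l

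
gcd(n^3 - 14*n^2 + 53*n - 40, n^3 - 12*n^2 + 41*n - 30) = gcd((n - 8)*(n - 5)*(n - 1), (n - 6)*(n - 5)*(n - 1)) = n^2 - 6*n + 5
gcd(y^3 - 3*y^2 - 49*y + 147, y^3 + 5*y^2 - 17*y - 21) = y^2 + 4*y - 21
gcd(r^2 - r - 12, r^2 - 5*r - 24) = r + 3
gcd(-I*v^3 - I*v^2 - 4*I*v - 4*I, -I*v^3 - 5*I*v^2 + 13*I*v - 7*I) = 1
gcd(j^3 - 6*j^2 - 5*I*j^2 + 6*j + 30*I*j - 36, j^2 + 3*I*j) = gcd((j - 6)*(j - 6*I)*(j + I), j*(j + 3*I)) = 1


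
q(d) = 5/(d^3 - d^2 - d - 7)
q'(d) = 5*(-3*d^2 + 2*d + 1)/(d^3 - d^2 - d - 7)^2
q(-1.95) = -0.31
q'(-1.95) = -0.27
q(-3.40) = -0.09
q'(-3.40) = -0.07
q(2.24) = -1.66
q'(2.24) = -5.25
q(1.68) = -0.74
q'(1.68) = -0.45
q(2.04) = -1.06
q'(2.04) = -1.67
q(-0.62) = -0.71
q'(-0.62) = -0.14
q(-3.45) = -0.09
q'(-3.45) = -0.07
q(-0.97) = -0.63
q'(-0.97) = -0.30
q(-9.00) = -0.00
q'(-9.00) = 0.00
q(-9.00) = -0.00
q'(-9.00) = 0.00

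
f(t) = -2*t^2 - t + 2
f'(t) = -4*t - 1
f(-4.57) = -35.20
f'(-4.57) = 17.28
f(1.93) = -7.38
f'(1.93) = -8.72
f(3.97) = -33.49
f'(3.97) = -16.88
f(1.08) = -1.41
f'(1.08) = -5.32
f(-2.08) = -4.57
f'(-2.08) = 7.32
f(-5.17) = -46.29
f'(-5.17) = 19.68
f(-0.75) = 1.62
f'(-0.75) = 2.00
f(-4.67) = -36.95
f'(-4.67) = 17.68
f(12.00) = -298.00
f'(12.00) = -49.00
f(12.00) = -298.00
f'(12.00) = -49.00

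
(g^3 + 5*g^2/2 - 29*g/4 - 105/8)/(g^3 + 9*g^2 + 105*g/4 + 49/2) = (4*g^2 - 4*g - 15)/(2*(2*g^2 + 11*g + 14))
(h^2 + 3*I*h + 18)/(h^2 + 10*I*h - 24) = (h - 3*I)/(h + 4*I)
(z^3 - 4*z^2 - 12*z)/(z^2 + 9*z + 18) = z*(z^2 - 4*z - 12)/(z^2 + 9*z + 18)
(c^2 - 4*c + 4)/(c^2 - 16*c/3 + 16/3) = 3*(c^2 - 4*c + 4)/(3*c^2 - 16*c + 16)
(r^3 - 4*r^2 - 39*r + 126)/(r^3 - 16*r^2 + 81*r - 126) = (r + 6)/(r - 6)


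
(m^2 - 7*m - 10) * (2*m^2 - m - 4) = 2*m^4 - 15*m^3 - 17*m^2 + 38*m + 40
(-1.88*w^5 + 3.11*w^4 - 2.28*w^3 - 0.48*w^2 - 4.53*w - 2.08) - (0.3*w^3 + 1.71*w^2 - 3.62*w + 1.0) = -1.88*w^5 + 3.11*w^4 - 2.58*w^3 - 2.19*w^2 - 0.91*w - 3.08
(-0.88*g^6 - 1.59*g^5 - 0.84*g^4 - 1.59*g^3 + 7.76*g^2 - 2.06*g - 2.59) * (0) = 0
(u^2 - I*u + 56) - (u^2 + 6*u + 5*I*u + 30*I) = -6*u - 6*I*u + 56 - 30*I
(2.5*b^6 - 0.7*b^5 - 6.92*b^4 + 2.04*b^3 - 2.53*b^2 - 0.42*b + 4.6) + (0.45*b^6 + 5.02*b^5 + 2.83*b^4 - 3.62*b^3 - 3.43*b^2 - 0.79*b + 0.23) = 2.95*b^6 + 4.32*b^5 - 4.09*b^4 - 1.58*b^3 - 5.96*b^2 - 1.21*b + 4.83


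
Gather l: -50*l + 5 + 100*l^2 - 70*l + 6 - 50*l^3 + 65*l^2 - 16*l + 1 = -50*l^3 + 165*l^2 - 136*l + 12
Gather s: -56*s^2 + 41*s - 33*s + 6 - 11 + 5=-56*s^2 + 8*s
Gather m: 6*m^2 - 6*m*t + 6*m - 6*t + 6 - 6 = 6*m^2 + m*(6 - 6*t) - 6*t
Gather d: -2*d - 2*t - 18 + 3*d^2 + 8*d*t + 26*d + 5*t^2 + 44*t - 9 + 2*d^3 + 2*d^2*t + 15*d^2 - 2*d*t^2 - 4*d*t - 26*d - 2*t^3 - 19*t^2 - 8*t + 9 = 2*d^3 + d^2*(2*t + 18) + d*(-2*t^2 + 4*t - 2) - 2*t^3 - 14*t^2 + 34*t - 18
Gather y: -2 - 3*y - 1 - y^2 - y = -y^2 - 4*y - 3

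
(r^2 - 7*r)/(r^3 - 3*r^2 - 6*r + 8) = r*(r - 7)/(r^3 - 3*r^2 - 6*r + 8)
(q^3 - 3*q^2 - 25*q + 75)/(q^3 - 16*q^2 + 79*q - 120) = (q + 5)/(q - 8)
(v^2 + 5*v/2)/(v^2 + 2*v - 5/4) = 2*v/(2*v - 1)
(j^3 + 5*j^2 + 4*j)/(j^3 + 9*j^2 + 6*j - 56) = j*(j + 1)/(j^2 + 5*j - 14)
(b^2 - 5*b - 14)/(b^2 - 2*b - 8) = (b - 7)/(b - 4)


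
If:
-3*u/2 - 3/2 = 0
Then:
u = -1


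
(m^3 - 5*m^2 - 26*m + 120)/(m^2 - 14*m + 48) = (m^2 + m - 20)/(m - 8)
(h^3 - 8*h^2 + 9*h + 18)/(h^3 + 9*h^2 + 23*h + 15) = (h^2 - 9*h + 18)/(h^2 + 8*h + 15)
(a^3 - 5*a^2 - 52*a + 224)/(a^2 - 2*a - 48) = (a^2 + 3*a - 28)/(a + 6)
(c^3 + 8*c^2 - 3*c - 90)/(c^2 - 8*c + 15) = (c^2 + 11*c + 30)/(c - 5)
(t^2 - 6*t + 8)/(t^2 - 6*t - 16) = (-t^2 + 6*t - 8)/(-t^2 + 6*t + 16)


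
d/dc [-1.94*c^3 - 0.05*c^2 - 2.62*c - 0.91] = -5.82*c^2 - 0.1*c - 2.62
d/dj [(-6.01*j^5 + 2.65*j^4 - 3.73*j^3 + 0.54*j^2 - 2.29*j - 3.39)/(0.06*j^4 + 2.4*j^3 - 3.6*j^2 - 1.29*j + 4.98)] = (-0.3606*j^8 - 28.848*j^7 + 71.4918*j^6 + 11.8668*j^5 - 147.3603*j^4 + 74.217*j^3 - 40.2588*j^2 - 19.0296*j - 15.7773)/(0.0036*j^8 + 0.288*j^7 + 5.328*j^6 - 17.4348*j^5 + 7.3656*j^4 + 33.192*j^3 - 34.1919*j^2 - 12.8484*j + 24.8004)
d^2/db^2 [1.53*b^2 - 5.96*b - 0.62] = 3.06000000000000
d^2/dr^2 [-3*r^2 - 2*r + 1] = -6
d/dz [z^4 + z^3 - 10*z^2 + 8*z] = 4*z^3 + 3*z^2 - 20*z + 8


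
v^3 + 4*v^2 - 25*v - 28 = (v - 4)*(v + 1)*(v + 7)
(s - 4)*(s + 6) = s^2 + 2*s - 24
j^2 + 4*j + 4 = (j + 2)^2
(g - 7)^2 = g^2 - 14*g + 49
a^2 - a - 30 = (a - 6)*(a + 5)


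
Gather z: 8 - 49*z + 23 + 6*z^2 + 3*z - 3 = 6*z^2 - 46*z + 28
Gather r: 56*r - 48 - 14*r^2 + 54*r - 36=-14*r^2 + 110*r - 84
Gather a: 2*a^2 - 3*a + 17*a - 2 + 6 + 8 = 2*a^2 + 14*a + 12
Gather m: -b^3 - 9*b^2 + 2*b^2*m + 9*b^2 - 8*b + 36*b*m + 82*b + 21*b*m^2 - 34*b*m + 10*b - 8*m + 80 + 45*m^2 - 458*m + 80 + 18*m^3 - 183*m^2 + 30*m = -b^3 + 84*b + 18*m^3 + m^2*(21*b - 138) + m*(2*b^2 + 2*b - 436) + 160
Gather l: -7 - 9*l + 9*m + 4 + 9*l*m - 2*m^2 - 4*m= l*(9*m - 9) - 2*m^2 + 5*m - 3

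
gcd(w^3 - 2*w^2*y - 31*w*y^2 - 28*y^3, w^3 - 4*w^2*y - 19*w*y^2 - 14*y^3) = -w^2 + 6*w*y + 7*y^2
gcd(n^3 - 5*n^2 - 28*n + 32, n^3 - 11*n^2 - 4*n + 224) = n^2 - 4*n - 32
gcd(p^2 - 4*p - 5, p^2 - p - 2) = p + 1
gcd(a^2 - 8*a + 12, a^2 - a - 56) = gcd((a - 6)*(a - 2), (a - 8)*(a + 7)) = 1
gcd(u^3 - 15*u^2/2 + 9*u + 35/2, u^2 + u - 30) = u - 5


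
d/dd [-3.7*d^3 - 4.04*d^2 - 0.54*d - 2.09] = -11.1*d^2 - 8.08*d - 0.54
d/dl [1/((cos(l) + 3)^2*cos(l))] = 3*(sin(l)/cos(l)^2 + tan(l))/(cos(l) + 3)^3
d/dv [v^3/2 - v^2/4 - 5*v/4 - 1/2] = 3*v^2/2 - v/2 - 5/4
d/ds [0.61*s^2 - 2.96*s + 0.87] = 1.22*s - 2.96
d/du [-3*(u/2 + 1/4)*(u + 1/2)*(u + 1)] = -9*u^2/2 - 6*u - 15/8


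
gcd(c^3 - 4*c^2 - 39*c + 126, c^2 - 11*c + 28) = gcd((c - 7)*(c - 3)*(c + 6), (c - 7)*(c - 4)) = c - 7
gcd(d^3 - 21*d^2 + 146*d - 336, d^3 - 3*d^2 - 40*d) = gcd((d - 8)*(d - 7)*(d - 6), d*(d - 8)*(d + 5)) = d - 8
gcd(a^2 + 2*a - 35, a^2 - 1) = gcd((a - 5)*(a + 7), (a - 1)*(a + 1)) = 1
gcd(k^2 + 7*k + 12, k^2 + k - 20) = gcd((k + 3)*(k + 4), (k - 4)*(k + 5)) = 1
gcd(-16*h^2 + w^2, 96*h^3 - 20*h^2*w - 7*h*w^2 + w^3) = 4*h + w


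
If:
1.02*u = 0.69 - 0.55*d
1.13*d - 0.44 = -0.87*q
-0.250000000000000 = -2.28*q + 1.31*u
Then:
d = 0.01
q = 0.50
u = 0.67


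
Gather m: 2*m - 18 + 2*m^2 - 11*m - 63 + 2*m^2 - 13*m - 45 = 4*m^2 - 22*m - 126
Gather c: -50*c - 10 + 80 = 70 - 50*c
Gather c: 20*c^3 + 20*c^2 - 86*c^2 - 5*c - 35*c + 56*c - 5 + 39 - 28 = 20*c^3 - 66*c^2 + 16*c + 6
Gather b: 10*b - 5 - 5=10*b - 10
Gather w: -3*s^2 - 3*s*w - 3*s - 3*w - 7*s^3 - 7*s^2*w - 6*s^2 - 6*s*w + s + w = -7*s^3 - 9*s^2 - 2*s + w*(-7*s^2 - 9*s - 2)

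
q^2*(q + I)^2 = q^4 + 2*I*q^3 - q^2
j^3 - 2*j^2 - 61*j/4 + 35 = (j - 7/2)*(j - 5/2)*(j + 4)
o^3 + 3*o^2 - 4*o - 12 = (o - 2)*(o + 2)*(o + 3)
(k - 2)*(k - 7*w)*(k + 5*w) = k^3 - 2*k^2*w - 2*k^2 - 35*k*w^2 + 4*k*w + 70*w^2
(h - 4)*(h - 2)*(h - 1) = h^3 - 7*h^2 + 14*h - 8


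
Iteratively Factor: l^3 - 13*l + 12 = (l - 1)*(l^2 + l - 12) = (l - 1)*(l + 4)*(l - 3)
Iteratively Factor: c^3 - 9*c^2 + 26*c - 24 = (c - 3)*(c^2 - 6*c + 8) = (c - 3)*(c - 2)*(c - 4)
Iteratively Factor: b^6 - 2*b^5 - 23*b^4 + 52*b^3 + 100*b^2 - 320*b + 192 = (b - 2)*(b^5 - 23*b^3 + 6*b^2 + 112*b - 96) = (b - 2)*(b + 4)*(b^4 - 4*b^3 - 7*b^2 + 34*b - 24) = (b - 2)^2*(b + 4)*(b^3 - 2*b^2 - 11*b + 12) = (b - 2)^2*(b - 1)*(b + 4)*(b^2 - b - 12) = (b - 2)^2*(b - 1)*(b + 3)*(b + 4)*(b - 4)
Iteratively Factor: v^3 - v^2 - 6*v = (v + 2)*(v^2 - 3*v) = (v - 3)*(v + 2)*(v)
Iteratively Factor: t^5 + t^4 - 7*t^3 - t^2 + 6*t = (t + 3)*(t^4 - 2*t^3 - t^2 + 2*t) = (t + 1)*(t + 3)*(t^3 - 3*t^2 + 2*t) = (t - 1)*(t + 1)*(t + 3)*(t^2 - 2*t) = t*(t - 1)*(t + 1)*(t + 3)*(t - 2)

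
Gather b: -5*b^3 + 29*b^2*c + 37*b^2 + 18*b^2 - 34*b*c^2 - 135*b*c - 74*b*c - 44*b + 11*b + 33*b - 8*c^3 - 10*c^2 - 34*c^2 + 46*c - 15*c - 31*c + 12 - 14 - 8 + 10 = -5*b^3 + b^2*(29*c + 55) + b*(-34*c^2 - 209*c) - 8*c^3 - 44*c^2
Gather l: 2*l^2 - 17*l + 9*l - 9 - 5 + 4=2*l^2 - 8*l - 10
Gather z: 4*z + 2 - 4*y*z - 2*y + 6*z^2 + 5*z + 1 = -2*y + 6*z^2 + z*(9 - 4*y) + 3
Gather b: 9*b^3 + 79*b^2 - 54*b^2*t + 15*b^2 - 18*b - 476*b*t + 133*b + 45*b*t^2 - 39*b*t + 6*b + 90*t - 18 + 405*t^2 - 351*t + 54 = 9*b^3 + b^2*(94 - 54*t) + b*(45*t^2 - 515*t + 121) + 405*t^2 - 261*t + 36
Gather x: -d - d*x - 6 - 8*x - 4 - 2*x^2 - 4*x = -d - 2*x^2 + x*(-d - 12) - 10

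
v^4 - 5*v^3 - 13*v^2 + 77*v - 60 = (v - 5)*(v - 3)*(v - 1)*(v + 4)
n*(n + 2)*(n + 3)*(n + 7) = n^4 + 12*n^3 + 41*n^2 + 42*n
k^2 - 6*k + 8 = (k - 4)*(k - 2)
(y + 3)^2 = y^2 + 6*y + 9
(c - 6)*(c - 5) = c^2 - 11*c + 30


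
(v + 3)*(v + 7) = v^2 + 10*v + 21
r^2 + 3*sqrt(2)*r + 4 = (r + sqrt(2))*(r + 2*sqrt(2))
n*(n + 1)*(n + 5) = n^3 + 6*n^2 + 5*n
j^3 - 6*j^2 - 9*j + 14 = (j - 7)*(j - 1)*(j + 2)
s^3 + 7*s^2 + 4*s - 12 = (s - 1)*(s + 2)*(s + 6)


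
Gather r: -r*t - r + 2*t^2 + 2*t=r*(-t - 1) + 2*t^2 + 2*t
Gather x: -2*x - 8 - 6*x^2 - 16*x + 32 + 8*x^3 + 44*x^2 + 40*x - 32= 8*x^3 + 38*x^2 + 22*x - 8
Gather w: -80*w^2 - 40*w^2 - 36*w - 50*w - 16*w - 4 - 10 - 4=-120*w^2 - 102*w - 18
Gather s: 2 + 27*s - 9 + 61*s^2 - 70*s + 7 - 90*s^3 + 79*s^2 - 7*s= -90*s^3 + 140*s^2 - 50*s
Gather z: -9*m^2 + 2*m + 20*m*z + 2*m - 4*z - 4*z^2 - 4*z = -9*m^2 + 4*m - 4*z^2 + z*(20*m - 8)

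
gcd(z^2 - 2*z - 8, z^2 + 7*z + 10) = z + 2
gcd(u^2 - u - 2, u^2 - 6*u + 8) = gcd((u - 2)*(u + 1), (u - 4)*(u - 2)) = u - 2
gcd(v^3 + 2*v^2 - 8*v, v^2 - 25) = 1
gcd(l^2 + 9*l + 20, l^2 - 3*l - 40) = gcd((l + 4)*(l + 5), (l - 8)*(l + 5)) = l + 5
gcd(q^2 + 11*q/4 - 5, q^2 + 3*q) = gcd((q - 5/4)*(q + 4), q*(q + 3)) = 1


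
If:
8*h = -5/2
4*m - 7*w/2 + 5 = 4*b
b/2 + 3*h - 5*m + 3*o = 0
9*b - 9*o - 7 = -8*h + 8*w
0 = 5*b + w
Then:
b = -103/1618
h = -5/16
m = -13399/12944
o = -3403/2427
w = 515/1618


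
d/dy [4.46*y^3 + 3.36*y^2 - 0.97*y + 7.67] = 13.38*y^2 + 6.72*y - 0.97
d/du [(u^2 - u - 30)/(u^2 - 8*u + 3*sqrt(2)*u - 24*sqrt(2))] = ((2*u - 1)*(u^2 - 8*u + 3*sqrt(2)*u - 24*sqrt(2)) + (2*u - 8 + 3*sqrt(2))*(-u^2 + u + 30))/(u^2 - 8*u + 3*sqrt(2)*u - 24*sqrt(2))^2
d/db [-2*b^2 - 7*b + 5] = -4*b - 7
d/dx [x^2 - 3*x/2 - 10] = 2*x - 3/2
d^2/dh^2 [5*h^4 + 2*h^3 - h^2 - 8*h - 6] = 60*h^2 + 12*h - 2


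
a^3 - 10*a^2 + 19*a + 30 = (a - 6)*(a - 5)*(a + 1)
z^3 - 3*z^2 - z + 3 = (z - 3)*(z - 1)*(z + 1)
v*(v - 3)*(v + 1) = v^3 - 2*v^2 - 3*v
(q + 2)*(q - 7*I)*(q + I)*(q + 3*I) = q^4 + 2*q^3 - 3*I*q^3 + 25*q^2 - 6*I*q^2 + 50*q + 21*I*q + 42*I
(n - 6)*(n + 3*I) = n^2 - 6*n + 3*I*n - 18*I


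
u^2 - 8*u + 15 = (u - 5)*(u - 3)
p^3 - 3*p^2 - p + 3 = (p - 3)*(p - 1)*(p + 1)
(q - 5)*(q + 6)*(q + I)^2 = q^4 + q^3 + 2*I*q^3 - 31*q^2 + 2*I*q^2 - q - 60*I*q + 30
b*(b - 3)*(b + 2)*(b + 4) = b^4 + 3*b^3 - 10*b^2 - 24*b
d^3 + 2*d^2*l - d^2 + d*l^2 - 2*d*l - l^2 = (d - 1)*(d + l)^2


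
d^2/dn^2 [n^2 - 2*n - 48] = 2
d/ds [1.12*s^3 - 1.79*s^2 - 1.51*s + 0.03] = 3.36*s^2 - 3.58*s - 1.51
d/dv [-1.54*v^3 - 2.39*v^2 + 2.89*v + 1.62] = -4.62*v^2 - 4.78*v + 2.89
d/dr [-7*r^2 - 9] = -14*r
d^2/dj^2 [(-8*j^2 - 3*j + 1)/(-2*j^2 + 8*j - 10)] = (35*j^3 - 123*j^2 - 33*j + 249)/(j^6 - 12*j^5 + 63*j^4 - 184*j^3 + 315*j^2 - 300*j + 125)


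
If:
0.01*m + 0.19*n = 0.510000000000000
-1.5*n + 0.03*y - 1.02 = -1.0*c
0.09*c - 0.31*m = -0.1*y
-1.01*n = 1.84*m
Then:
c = 5.45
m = -1.52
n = 2.76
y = -9.61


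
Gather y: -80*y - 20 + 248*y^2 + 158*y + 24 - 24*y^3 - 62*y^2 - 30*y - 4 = -24*y^3 + 186*y^2 + 48*y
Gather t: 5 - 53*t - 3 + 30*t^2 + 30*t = 30*t^2 - 23*t + 2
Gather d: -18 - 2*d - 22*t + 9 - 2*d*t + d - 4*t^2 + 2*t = d*(-2*t - 1) - 4*t^2 - 20*t - 9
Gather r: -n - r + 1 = -n - r + 1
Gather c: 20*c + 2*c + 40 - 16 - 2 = 22*c + 22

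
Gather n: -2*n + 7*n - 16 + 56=5*n + 40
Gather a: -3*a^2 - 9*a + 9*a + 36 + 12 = 48 - 3*a^2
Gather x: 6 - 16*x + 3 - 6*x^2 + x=-6*x^2 - 15*x + 9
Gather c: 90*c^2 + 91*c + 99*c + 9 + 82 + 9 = 90*c^2 + 190*c + 100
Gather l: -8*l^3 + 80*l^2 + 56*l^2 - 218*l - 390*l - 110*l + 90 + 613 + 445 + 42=-8*l^3 + 136*l^2 - 718*l + 1190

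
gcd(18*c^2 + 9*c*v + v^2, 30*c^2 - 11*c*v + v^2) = 1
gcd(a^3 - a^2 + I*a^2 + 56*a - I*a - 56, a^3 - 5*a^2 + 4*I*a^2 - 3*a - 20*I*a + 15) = 1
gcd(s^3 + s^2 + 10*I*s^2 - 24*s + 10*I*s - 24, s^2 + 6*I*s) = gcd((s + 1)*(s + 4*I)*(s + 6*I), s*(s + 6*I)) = s + 6*I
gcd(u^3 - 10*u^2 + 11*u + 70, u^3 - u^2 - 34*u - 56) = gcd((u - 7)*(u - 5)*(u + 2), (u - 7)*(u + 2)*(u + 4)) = u^2 - 5*u - 14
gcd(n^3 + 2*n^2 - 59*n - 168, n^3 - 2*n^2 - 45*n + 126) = n + 7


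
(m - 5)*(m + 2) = m^2 - 3*m - 10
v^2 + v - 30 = (v - 5)*(v + 6)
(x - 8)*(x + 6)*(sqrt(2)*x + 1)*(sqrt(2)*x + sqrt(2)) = 2*x^4 - 2*x^3 + sqrt(2)*x^3 - 100*x^2 - sqrt(2)*x^2 - 96*x - 50*sqrt(2)*x - 48*sqrt(2)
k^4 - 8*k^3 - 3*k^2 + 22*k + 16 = (k - 8)*(k - 2)*(k + 1)^2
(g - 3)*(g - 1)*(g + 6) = g^3 + 2*g^2 - 21*g + 18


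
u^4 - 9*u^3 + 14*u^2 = u^2*(u - 7)*(u - 2)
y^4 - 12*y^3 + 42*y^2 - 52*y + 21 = (y - 7)*(y - 3)*(y - 1)^2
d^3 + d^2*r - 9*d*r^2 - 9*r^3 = (d - 3*r)*(d + r)*(d + 3*r)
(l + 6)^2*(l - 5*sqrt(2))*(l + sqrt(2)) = l^4 - 4*sqrt(2)*l^3 + 12*l^3 - 48*sqrt(2)*l^2 + 26*l^2 - 144*sqrt(2)*l - 120*l - 360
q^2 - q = q*(q - 1)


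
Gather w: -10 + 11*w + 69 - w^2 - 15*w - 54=-w^2 - 4*w + 5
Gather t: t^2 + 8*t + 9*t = t^2 + 17*t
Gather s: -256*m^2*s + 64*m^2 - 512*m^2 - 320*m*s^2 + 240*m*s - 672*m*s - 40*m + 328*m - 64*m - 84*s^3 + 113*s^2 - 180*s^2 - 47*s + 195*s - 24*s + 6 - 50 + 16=-448*m^2 + 224*m - 84*s^3 + s^2*(-320*m - 67) + s*(-256*m^2 - 432*m + 124) - 28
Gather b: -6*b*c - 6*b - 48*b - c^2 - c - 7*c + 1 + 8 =b*(-6*c - 54) - c^2 - 8*c + 9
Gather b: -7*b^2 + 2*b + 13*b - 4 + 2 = -7*b^2 + 15*b - 2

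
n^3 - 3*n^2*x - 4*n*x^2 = n*(n - 4*x)*(n + x)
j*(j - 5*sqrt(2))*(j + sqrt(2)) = j^3 - 4*sqrt(2)*j^2 - 10*j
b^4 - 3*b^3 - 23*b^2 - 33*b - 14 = (b - 7)*(b + 1)^2*(b + 2)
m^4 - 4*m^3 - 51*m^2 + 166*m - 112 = (m - 8)*(m - 2)*(m - 1)*(m + 7)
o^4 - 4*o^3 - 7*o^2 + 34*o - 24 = (o - 4)*(o - 2)*(o - 1)*(o + 3)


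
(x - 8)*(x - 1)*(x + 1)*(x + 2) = x^4 - 6*x^3 - 17*x^2 + 6*x + 16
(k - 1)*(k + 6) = k^2 + 5*k - 6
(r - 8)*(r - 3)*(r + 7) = r^3 - 4*r^2 - 53*r + 168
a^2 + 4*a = a*(a + 4)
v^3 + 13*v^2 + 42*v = v*(v + 6)*(v + 7)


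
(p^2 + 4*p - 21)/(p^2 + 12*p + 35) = (p - 3)/(p + 5)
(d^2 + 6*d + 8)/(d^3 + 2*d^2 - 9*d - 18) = (d + 4)/(d^2 - 9)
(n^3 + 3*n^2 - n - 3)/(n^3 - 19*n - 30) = (n^2 - 1)/(n^2 - 3*n - 10)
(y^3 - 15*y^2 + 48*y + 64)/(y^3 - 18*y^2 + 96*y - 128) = (y + 1)/(y - 2)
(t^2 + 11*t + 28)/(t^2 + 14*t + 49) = (t + 4)/(t + 7)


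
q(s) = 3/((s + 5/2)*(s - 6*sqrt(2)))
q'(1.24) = 0.01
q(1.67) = -0.11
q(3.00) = -0.10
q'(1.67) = 0.01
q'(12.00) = -0.02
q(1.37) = -0.11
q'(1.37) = 0.01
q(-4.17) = 0.14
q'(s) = -3/((s + 5/2)*(s - 6*sqrt(2))^2) - 3/((s + 5/2)^2*(s - 6*sqrt(2)))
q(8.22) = -1.05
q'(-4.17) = 0.10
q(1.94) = -0.10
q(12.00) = 0.06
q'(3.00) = 0.00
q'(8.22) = -3.88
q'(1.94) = 0.01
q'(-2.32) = 8.43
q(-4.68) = 0.10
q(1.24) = -0.11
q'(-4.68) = 0.06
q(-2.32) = -1.54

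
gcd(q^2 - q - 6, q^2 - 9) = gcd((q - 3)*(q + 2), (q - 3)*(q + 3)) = q - 3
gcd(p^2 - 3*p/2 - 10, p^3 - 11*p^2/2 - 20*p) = p + 5/2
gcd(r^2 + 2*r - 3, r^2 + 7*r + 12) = r + 3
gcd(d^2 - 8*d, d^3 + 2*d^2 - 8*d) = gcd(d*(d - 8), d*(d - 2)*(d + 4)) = d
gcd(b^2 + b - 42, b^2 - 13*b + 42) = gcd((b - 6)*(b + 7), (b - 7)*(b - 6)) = b - 6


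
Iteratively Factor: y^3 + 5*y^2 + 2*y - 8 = (y - 1)*(y^2 + 6*y + 8) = (y - 1)*(y + 2)*(y + 4)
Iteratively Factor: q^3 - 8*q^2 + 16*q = (q - 4)*(q^2 - 4*q) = q*(q - 4)*(q - 4)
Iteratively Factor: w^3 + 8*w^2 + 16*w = (w + 4)*(w^2 + 4*w) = (w + 4)^2*(w)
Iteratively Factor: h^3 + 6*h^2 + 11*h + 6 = (h + 3)*(h^2 + 3*h + 2) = (h + 1)*(h + 3)*(h + 2)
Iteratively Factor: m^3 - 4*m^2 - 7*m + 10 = (m + 2)*(m^2 - 6*m + 5) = (m - 1)*(m + 2)*(m - 5)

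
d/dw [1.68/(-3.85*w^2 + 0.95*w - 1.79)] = (12.936*w - 1.596)/(3.85*w^2 - 0.95*w + 1.79)^2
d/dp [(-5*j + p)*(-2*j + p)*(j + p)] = 3*j^2 - 12*j*p + 3*p^2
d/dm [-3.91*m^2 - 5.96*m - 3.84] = -7.82*m - 5.96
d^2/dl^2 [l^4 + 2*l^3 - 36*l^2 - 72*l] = 12*l^2 + 12*l - 72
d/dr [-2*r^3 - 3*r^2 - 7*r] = -6*r^2 - 6*r - 7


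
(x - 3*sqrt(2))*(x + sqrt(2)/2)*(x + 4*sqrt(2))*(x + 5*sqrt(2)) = x^4 + 13*sqrt(2)*x^3/2 - 8*x^2 - 127*sqrt(2)*x - 120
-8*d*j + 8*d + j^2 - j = (-8*d + j)*(j - 1)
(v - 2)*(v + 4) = v^2 + 2*v - 8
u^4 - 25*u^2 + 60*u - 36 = (u - 3)*(u - 2)*(u - 1)*(u + 6)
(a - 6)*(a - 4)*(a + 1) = a^3 - 9*a^2 + 14*a + 24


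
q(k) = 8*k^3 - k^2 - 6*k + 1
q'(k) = 24*k^2 - 2*k - 6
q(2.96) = 181.95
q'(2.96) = 198.36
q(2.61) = 120.76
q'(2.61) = 152.27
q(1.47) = 15.43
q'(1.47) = 42.92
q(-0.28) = 2.43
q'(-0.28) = -3.56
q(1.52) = 17.66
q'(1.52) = 46.41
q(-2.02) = -56.90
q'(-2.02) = 95.97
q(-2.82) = -169.44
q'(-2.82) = 190.50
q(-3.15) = -240.07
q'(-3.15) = 238.44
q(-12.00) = -13895.00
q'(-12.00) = 3474.00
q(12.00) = 13609.00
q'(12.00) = 3426.00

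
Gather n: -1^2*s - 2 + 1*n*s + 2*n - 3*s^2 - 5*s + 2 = n*(s + 2) - 3*s^2 - 6*s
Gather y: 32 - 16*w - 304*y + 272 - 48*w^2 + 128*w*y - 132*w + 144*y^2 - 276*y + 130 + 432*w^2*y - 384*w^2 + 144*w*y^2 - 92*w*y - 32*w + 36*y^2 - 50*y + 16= -432*w^2 - 180*w + y^2*(144*w + 180) + y*(432*w^2 + 36*w - 630) + 450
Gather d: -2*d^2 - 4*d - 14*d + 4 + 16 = -2*d^2 - 18*d + 20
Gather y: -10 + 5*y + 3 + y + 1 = 6*y - 6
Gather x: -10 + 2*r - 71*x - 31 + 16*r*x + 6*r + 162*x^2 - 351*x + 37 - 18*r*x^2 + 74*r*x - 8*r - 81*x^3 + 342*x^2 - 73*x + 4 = -81*x^3 + x^2*(504 - 18*r) + x*(90*r - 495)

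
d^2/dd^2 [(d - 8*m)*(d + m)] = 2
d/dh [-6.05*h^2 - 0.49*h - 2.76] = -12.1*h - 0.49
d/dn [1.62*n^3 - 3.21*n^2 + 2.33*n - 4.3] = 4.86*n^2 - 6.42*n + 2.33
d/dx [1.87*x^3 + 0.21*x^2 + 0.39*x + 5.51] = 5.61*x^2 + 0.42*x + 0.39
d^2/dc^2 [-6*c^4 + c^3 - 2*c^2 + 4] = -72*c^2 + 6*c - 4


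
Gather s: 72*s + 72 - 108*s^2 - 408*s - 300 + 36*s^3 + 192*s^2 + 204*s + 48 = 36*s^3 + 84*s^2 - 132*s - 180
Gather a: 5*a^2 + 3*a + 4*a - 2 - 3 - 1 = 5*a^2 + 7*a - 6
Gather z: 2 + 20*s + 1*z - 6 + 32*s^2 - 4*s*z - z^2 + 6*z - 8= 32*s^2 + 20*s - z^2 + z*(7 - 4*s) - 12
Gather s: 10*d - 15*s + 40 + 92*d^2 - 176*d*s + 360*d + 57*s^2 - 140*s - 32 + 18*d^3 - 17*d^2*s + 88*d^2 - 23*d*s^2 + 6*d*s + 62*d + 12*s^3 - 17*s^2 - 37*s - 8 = 18*d^3 + 180*d^2 + 432*d + 12*s^3 + s^2*(40 - 23*d) + s*(-17*d^2 - 170*d - 192)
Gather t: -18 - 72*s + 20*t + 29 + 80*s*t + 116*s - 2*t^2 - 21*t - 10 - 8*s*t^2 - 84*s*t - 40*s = 4*s + t^2*(-8*s - 2) + t*(-4*s - 1) + 1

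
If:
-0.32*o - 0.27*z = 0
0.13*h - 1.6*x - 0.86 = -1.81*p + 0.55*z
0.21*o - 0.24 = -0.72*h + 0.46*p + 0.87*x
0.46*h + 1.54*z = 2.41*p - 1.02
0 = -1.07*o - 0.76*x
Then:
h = 4.10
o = -1.21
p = 2.12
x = 1.70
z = 1.43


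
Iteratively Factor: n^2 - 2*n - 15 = (n - 5)*(n + 3)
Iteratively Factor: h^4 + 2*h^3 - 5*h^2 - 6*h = (h)*(h^3 + 2*h^2 - 5*h - 6) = h*(h - 2)*(h^2 + 4*h + 3) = h*(h - 2)*(h + 3)*(h + 1)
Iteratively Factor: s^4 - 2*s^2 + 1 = (s - 1)*(s^3 + s^2 - s - 1) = (s - 1)*(s + 1)*(s^2 - 1) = (s - 1)*(s + 1)^2*(s - 1)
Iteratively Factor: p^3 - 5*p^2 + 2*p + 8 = (p + 1)*(p^2 - 6*p + 8) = (p - 4)*(p + 1)*(p - 2)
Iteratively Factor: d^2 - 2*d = (d)*(d - 2)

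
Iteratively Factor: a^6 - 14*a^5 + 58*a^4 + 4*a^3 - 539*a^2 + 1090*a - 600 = (a - 4)*(a^5 - 10*a^4 + 18*a^3 + 76*a^2 - 235*a + 150) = (a - 4)*(a - 1)*(a^4 - 9*a^3 + 9*a^2 + 85*a - 150) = (a - 5)*(a - 4)*(a - 1)*(a^3 - 4*a^2 - 11*a + 30) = (a - 5)*(a - 4)*(a - 2)*(a - 1)*(a^2 - 2*a - 15) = (a - 5)^2*(a - 4)*(a - 2)*(a - 1)*(a + 3)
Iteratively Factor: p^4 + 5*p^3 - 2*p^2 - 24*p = (p - 2)*(p^3 + 7*p^2 + 12*p) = (p - 2)*(p + 4)*(p^2 + 3*p) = p*(p - 2)*(p + 4)*(p + 3)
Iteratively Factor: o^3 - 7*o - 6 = (o - 3)*(o^2 + 3*o + 2) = (o - 3)*(o + 1)*(o + 2)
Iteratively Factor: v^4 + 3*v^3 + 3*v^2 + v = (v + 1)*(v^3 + 2*v^2 + v) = (v + 1)^2*(v^2 + v) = v*(v + 1)^2*(v + 1)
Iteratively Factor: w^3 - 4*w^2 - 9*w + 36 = (w - 4)*(w^2 - 9) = (w - 4)*(w - 3)*(w + 3)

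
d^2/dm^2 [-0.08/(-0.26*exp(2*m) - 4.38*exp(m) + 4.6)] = (-(0.0832*exp(m) + 0.3504)*(0.26*exp(2*m) + 4.38*exp(m) - 4.6) + 0.08*(0.52*exp(m) + 4.38)*(1.04*exp(m) + 8.76)*exp(m))*exp(m)/(0.26*exp(2*m) + 4.38*exp(m) - 4.6)^3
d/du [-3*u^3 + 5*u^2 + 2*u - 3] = -9*u^2 + 10*u + 2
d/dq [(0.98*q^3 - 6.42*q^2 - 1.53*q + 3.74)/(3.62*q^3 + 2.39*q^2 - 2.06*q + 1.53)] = (25.5826*q^4 + 7.03959999999999*q^3 - 19.2363*q^2 - 37.5224*q + 5.3635)/(13.1044*q^6 + 17.3036*q^5 - 9.2023*q^4 + 1.2304*q^3 + 11.557*q^2 - 6.3036*q + 2.3409)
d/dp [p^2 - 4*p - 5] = 2*p - 4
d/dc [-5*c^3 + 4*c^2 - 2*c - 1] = -15*c^2 + 8*c - 2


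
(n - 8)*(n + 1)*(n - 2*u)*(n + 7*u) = n^4 + 5*n^3*u - 7*n^3 - 14*n^2*u^2 - 35*n^2*u - 8*n^2 + 98*n*u^2 - 40*n*u + 112*u^2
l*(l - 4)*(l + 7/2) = l^3 - l^2/2 - 14*l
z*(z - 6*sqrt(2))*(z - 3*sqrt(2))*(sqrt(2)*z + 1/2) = sqrt(2)*z^4 - 35*z^3/2 + 63*sqrt(2)*z^2/2 + 18*z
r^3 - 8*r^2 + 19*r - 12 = (r - 4)*(r - 3)*(r - 1)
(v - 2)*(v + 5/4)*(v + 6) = v^3 + 21*v^2/4 - 7*v - 15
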